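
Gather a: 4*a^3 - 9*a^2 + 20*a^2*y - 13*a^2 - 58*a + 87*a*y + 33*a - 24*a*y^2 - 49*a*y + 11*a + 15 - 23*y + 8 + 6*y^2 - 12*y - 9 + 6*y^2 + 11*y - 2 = 4*a^3 + a^2*(20*y - 22) + a*(-24*y^2 + 38*y - 14) + 12*y^2 - 24*y + 12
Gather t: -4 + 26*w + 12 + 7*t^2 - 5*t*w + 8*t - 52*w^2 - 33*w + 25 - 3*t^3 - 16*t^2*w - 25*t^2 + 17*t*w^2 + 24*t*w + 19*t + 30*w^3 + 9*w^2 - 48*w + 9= -3*t^3 + t^2*(-16*w - 18) + t*(17*w^2 + 19*w + 27) + 30*w^3 - 43*w^2 - 55*w + 42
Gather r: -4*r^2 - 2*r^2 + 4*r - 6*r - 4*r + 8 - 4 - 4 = -6*r^2 - 6*r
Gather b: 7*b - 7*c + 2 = 7*b - 7*c + 2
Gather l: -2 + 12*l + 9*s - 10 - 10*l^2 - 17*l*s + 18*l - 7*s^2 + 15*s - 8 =-10*l^2 + l*(30 - 17*s) - 7*s^2 + 24*s - 20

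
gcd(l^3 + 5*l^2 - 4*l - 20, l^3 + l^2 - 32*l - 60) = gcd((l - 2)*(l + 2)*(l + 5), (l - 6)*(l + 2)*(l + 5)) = l^2 + 7*l + 10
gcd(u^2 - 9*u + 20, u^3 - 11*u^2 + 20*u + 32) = u - 4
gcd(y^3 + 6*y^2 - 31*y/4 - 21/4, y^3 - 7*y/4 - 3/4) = y^2 - y - 3/4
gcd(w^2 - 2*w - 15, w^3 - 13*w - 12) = w + 3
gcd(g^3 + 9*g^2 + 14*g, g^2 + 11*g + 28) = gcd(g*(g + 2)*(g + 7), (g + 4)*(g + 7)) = g + 7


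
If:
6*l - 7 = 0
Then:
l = 7/6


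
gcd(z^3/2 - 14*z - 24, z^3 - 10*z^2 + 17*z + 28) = 1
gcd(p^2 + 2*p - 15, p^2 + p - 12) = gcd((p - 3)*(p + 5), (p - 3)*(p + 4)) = p - 3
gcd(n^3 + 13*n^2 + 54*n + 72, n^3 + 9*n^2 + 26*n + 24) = n^2 + 7*n + 12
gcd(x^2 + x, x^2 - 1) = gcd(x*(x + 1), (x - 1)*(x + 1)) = x + 1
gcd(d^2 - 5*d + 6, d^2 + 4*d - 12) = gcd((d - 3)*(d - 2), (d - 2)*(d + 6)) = d - 2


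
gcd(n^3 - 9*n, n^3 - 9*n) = n^3 - 9*n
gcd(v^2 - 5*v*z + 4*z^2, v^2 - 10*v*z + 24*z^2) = -v + 4*z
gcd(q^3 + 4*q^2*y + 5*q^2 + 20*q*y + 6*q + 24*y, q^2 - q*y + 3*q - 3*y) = q + 3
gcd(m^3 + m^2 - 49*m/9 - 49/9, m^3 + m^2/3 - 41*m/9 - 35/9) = m^2 - 4*m/3 - 7/3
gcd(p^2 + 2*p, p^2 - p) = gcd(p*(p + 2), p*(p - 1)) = p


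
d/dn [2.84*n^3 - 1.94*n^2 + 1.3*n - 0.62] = 8.52*n^2 - 3.88*n + 1.3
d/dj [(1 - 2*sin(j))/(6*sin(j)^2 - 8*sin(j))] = (3*cos(j) - 3/tan(j) + 2*cos(j)/sin(j)^2)/(3*sin(j) - 4)^2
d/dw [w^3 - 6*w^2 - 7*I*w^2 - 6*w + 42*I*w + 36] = 3*w^2 - 12*w - 14*I*w - 6 + 42*I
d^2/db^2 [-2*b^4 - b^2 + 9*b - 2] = -24*b^2 - 2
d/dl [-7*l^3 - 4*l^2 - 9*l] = -21*l^2 - 8*l - 9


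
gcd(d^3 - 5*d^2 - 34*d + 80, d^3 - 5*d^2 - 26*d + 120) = d + 5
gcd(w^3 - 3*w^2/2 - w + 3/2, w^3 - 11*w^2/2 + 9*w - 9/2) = w^2 - 5*w/2 + 3/2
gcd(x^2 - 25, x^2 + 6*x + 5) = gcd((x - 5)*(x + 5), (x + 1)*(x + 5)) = x + 5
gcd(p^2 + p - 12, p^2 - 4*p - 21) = 1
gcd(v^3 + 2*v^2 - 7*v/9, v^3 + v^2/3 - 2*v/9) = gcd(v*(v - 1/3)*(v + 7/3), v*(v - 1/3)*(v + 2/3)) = v^2 - v/3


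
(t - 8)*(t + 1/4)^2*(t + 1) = t^4 - 13*t^3/2 - 183*t^2/16 - 71*t/16 - 1/2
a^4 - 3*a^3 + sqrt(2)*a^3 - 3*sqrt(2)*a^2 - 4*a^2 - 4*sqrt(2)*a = a*(a - 4)*(a + 1)*(a + sqrt(2))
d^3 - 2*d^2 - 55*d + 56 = (d - 8)*(d - 1)*(d + 7)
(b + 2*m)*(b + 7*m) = b^2 + 9*b*m + 14*m^2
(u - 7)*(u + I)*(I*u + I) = I*u^3 - u^2 - 6*I*u^2 + 6*u - 7*I*u + 7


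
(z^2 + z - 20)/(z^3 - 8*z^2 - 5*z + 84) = (z + 5)/(z^2 - 4*z - 21)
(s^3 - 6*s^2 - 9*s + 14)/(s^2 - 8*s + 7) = s + 2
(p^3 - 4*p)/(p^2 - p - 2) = p*(p + 2)/(p + 1)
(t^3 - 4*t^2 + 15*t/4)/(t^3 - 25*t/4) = (2*t - 3)/(2*t + 5)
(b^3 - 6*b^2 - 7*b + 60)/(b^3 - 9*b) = (b^2 - 9*b + 20)/(b*(b - 3))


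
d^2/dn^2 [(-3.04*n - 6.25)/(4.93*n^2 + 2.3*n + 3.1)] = (-(3.04*n + 6.25)*(9.86*n + 2.3)*(19.72*n + 4.6) + (89.9232*n + 75.609)*(4.93*n^2 + 2.3*n + 3.1))/(4.93*n^2 + 2.3*n + 3.1)^3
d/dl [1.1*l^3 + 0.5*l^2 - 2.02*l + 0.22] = 3.3*l^2 + 1.0*l - 2.02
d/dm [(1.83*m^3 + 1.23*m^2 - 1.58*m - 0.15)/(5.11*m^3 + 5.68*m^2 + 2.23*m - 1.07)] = (-3.5527136788005e-15*m^5 + 4.1091*m^4 + 24.3094*m^3 + 8.1425*m^2 - 0.928199999999999*m + 2.0251)/(26.1121*m^6 + 58.0496*m^5 + 55.053*m^4 + 14.3974*m^3 - 7.1823*m^2 - 4.7722*m + 1.1449)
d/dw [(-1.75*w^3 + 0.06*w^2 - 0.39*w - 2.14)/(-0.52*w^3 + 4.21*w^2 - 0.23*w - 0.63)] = (-7.3363*w^4 + 0.3994*w^3 + 1.5972*w^2 + 17.9432*w - 0.2465)/(0.2704*w^6 - 4.3784*w^5 + 17.9633*w^4 - 1.2814*w^3 - 5.2517*w^2 + 0.2898*w + 0.3969)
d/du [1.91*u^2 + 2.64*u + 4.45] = 3.82*u + 2.64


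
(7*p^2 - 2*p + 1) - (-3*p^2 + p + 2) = 10*p^2 - 3*p - 1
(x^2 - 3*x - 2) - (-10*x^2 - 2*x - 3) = 11*x^2 - x + 1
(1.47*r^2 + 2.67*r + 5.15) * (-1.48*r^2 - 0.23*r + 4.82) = -2.1756*r^4 - 4.2897*r^3 - 1.1507*r^2 + 11.6849*r + 24.823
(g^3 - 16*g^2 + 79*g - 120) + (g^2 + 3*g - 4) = g^3 - 15*g^2 + 82*g - 124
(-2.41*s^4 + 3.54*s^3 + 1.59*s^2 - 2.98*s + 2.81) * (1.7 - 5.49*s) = 13.2309*s^5 - 23.5316*s^4 - 2.7111*s^3 + 19.0632*s^2 - 20.4929*s + 4.777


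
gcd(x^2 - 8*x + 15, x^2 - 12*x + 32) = 1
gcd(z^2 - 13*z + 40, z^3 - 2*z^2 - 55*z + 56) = z - 8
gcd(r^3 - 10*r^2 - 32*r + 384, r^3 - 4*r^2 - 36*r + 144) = r + 6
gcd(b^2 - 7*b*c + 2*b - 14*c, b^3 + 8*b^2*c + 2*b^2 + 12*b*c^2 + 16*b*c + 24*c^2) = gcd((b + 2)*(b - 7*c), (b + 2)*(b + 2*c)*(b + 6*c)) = b + 2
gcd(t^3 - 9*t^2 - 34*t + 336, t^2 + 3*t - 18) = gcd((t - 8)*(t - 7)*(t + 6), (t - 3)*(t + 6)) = t + 6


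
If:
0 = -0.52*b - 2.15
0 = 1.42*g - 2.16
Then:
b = -4.13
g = 1.52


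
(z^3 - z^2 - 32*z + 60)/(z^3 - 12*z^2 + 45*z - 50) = (z + 6)/(z - 5)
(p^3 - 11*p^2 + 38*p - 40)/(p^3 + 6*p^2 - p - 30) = (p^2 - 9*p + 20)/(p^2 + 8*p + 15)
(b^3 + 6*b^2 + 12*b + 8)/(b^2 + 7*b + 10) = (b^2 + 4*b + 4)/(b + 5)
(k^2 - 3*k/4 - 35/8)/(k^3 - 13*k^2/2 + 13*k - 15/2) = (k + 7/4)/(k^2 - 4*k + 3)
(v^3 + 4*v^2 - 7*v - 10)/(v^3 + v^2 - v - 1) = (v^2 + 3*v - 10)/(v^2 - 1)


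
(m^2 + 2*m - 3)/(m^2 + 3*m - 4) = (m + 3)/(m + 4)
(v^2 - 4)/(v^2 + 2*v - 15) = (v^2 - 4)/(v^2 + 2*v - 15)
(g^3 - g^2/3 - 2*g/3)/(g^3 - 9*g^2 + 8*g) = (g + 2/3)/(g - 8)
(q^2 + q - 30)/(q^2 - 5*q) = (q + 6)/q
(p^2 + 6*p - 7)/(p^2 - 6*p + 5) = (p + 7)/(p - 5)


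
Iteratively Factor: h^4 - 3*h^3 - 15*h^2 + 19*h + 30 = (h - 2)*(h^3 - h^2 - 17*h - 15) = (h - 2)*(h + 3)*(h^2 - 4*h - 5) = (h - 5)*(h - 2)*(h + 3)*(h + 1)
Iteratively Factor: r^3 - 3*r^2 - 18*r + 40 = (r - 2)*(r^2 - r - 20) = (r - 5)*(r - 2)*(r + 4)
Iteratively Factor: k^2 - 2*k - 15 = (k + 3)*(k - 5)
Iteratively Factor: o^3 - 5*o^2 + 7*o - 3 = (o - 1)*(o^2 - 4*o + 3) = (o - 1)^2*(o - 3)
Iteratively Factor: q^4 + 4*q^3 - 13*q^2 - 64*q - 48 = (q + 1)*(q^3 + 3*q^2 - 16*q - 48) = (q + 1)*(q + 3)*(q^2 - 16) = (q + 1)*(q + 3)*(q + 4)*(q - 4)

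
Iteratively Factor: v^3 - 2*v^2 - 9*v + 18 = (v + 3)*(v^2 - 5*v + 6) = (v - 3)*(v + 3)*(v - 2)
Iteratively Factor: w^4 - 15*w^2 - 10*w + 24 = (w - 1)*(w^3 + w^2 - 14*w - 24) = (w - 1)*(w + 3)*(w^2 - 2*w - 8) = (w - 4)*(w - 1)*(w + 3)*(w + 2)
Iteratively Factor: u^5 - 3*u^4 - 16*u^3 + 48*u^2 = (u)*(u^4 - 3*u^3 - 16*u^2 + 48*u) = u^2*(u^3 - 3*u^2 - 16*u + 48) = u^2*(u - 3)*(u^2 - 16) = u^2*(u - 4)*(u - 3)*(u + 4)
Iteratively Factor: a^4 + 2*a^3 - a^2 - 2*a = (a - 1)*(a^3 + 3*a^2 + 2*a) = a*(a - 1)*(a^2 + 3*a + 2) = a*(a - 1)*(a + 1)*(a + 2)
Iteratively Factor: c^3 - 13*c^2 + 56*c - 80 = (c - 4)*(c^2 - 9*c + 20) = (c - 5)*(c - 4)*(c - 4)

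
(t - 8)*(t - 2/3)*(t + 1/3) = t^3 - 25*t^2/3 + 22*t/9 + 16/9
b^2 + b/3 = b*(b + 1/3)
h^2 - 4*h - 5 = (h - 5)*(h + 1)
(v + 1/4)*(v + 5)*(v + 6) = v^3 + 45*v^2/4 + 131*v/4 + 15/2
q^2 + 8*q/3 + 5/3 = (q + 1)*(q + 5/3)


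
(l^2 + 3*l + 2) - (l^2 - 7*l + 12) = 10*l - 10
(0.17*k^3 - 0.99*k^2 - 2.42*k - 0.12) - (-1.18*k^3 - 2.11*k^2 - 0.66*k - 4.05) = 1.35*k^3 + 1.12*k^2 - 1.76*k + 3.93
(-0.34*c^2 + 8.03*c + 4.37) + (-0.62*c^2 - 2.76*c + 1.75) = -0.96*c^2 + 5.27*c + 6.12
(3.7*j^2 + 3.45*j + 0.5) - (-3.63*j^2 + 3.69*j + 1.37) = 7.33*j^2 - 0.24*j - 0.87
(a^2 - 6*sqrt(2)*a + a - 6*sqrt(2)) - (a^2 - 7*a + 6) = -6*sqrt(2)*a + 8*a - 6*sqrt(2) - 6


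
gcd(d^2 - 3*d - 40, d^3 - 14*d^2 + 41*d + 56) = d - 8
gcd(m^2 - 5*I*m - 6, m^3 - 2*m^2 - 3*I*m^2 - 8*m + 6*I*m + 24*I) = m - 3*I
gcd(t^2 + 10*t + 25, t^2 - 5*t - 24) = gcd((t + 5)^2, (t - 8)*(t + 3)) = 1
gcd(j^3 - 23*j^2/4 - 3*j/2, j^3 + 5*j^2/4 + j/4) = j^2 + j/4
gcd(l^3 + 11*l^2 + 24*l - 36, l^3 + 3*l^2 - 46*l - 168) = l + 6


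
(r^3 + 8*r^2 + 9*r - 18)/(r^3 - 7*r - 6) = (-r^3 - 8*r^2 - 9*r + 18)/(-r^3 + 7*r + 6)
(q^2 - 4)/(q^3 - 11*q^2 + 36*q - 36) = (q + 2)/(q^2 - 9*q + 18)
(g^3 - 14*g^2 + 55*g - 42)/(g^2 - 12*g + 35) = (g^2 - 7*g + 6)/(g - 5)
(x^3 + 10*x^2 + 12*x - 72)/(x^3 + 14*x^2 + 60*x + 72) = (x - 2)/(x + 2)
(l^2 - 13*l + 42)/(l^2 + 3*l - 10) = (l^2 - 13*l + 42)/(l^2 + 3*l - 10)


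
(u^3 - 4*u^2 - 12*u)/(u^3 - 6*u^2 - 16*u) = (u - 6)/(u - 8)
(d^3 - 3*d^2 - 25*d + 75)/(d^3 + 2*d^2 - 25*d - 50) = (d - 3)/(d + 2)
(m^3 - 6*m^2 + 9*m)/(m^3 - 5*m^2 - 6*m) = (-m^2 + 6*m - 9)/(-m^2 + 5*m + 6)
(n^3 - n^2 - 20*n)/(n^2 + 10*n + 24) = n*(n - 5)/(n + 6)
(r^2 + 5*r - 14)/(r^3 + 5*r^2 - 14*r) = 1/r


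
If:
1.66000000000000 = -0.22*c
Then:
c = -7.55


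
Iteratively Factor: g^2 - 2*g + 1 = (g - 1)*(g - 1)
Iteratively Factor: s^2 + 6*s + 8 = (s + 4)*(s + 2)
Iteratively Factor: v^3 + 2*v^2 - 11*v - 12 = (v + 4)*(v^2 - 2*v - 3) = (v + 1)*(v + 4)*(v - 3)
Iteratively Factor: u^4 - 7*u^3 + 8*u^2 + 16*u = (u)*(u^3 - 7*u^2 + 8*u + 16) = u*(u + 1)*(u^2 - 8*u + 16) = u*(u - 4)*(u + 1)*(u - 4)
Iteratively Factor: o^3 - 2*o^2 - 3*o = (o - 3)*(o^2 + o) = (o - 3)*(o + 1)*(o)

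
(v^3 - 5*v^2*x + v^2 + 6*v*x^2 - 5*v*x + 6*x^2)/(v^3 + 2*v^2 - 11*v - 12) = (v^2 - 5*v*x + 6*x^2)/(v^2 + v - 12)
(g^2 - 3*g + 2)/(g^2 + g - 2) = (g - 2)/(g + 2)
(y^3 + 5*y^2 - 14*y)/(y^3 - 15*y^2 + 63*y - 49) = y*(y^2 + 5*y - 14)/(y^3 - 15*y^2 + 63*y - 49)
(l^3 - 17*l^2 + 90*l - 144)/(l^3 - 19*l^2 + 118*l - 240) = (l - 3)/(l - 5)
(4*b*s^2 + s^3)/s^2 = 4*b + s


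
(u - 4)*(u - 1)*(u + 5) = u^3 - 21*u + 20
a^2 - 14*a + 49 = (a - 7)^2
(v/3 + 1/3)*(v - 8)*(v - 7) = v^3/3 - 14*v^2/3 + 41*v/3 + 56/3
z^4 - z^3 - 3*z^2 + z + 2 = (z - 2)*(z - 1)*(z + 1)^2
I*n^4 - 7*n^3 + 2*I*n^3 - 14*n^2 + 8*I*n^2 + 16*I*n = n*(n + 2)*(n + 8*I)*(I*n + 1)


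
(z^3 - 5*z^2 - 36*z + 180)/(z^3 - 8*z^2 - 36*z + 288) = (z - 5)/(z - 8)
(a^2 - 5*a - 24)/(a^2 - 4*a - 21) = (a - 8)/(a - 7)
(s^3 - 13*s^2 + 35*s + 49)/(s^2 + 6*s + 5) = (s^2 - 14*s + 49)/(s + 5)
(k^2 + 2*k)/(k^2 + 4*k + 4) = k/(k + 2)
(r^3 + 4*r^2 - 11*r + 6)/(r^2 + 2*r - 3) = (r^2 + 5*r - 6)/(r + 3)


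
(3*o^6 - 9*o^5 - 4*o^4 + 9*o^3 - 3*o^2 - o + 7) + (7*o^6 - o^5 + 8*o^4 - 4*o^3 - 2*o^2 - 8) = 10*o^6 - 10*o^5 + 4*o^4 + 5*o^3 - 5*o^2 - o - 1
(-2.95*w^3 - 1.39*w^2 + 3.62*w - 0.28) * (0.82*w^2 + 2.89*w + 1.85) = -2.419*w^5 - 9.6653*w^4 - 6.5062*w^3 + 7.6607*w^2 + 5.8878*w - 0.518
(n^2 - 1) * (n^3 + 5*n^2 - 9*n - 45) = n^5 + 5*n^4 - 10*n^3 - 50*n^2 + 9*n + 45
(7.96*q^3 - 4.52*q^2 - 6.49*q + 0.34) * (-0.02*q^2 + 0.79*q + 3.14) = -0.1592*q^5 + 6.3788*q^4 + 21.5534*q^3 - 19.3267*q^2 - 20.11*q + 1.0676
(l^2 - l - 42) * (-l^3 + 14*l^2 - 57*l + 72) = -l^5 + 15*l^4 - 29*l^3 - 459*l^2 + 2322*l - 3024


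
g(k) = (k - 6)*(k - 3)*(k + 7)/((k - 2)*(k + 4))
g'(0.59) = -0.36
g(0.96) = -15.87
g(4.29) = -1.31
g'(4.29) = 0.37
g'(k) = (k - 6)*(k - 3)/((k - 2)*(k + 4)) - (k - 6)*(k - 3)*(k + 7)/((k - 2)*(k + 4)^2) - (k - 6)*(k - 3)*(k + 7)/((k - 2)^2*(k + 4)) + (k - 6)*(k + 7)/((k - 2)*(k + 4)) + (k - 3)*(k + 7)/((k - 2)*(k + 4)) = (k^4 + 4*k^3 + 17*k^2 - 220*k + 108)/(k^4 + 4*k^3 - 12*k^2 - 32*k + 64)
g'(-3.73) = 480.93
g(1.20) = -17.03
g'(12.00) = 1.08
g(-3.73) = -138.41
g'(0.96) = -3.12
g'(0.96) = -3.12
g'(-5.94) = 10.20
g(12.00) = 6.41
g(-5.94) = 7.35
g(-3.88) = -300.57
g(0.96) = -15.87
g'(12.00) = 1.08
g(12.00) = 6.41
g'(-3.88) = 2431.38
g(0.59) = -15.29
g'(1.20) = -7.08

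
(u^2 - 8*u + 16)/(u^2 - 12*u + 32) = (u - 4)/(u - 8)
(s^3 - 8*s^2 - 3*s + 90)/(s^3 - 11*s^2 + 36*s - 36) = (s^2 - 2*s - 15)/(s^2 - 5*s + 6)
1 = 1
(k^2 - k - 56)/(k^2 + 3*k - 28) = (k - 8)/(k - 4)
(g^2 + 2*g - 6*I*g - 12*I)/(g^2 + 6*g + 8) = (g - 6*I)/(g + 4)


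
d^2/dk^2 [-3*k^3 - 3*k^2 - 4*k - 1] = -18*k - 6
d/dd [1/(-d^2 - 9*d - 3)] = (2*d + 9)/(d^2 + 9*d + 3)^2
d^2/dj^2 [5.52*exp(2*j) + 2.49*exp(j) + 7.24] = (22.08*exp(j) + 2.49)*exp(j)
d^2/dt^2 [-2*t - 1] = 0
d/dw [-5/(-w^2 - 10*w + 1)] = 10*(-w - 5)/(w^2 + 10*w - 1)^2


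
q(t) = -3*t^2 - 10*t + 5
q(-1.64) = 13.33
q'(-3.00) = 8.00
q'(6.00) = -46.00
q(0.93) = -6.89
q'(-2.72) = 6.32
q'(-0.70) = -5.80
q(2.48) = -38.25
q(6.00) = -163.00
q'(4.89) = -39.34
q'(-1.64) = -0.16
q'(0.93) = -15.58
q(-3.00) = 8.00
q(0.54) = -1.27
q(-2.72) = 10.00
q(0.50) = -0.75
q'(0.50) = -13.00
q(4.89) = -115.64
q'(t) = -6*t - 10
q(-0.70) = 10.53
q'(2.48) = -24.88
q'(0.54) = -13.24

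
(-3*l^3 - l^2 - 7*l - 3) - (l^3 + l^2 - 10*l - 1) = -4*l^3 - 2*l^2 + 3*l - 2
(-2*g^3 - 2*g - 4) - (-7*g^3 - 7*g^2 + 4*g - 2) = 5*g^3 + 7*g^2 - 6*g - 2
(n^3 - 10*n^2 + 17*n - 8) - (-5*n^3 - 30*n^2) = 6*n^3 + 20*n^2 + 17*n - 8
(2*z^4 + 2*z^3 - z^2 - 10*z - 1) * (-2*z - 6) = -4*z^5 - 16*z^4 - 10*z^3 + 26*z^2 + 62*z + 6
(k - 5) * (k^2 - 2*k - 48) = k^3 - 7*k^2 - 38*k + 240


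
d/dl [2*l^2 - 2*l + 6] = 4*l - 2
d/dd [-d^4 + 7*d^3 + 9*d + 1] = -4*d^3 + 21*d^2 + 9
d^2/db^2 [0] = 0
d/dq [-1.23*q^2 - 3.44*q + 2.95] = -2.46*q - 3.44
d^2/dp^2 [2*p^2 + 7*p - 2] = 4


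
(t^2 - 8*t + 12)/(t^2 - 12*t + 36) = (t - 2)/(t - 6)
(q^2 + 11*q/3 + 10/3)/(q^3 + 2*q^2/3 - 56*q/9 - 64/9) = 3*(3*q + 5)/(9*q^2 - 12*q - 32)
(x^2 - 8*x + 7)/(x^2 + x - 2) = (x - 7)/(x + 2)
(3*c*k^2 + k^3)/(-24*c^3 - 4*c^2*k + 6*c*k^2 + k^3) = k^2*(-3*c - k)/(24*c^3 + 4*c^2*k - 6*c*k^2 - k^3)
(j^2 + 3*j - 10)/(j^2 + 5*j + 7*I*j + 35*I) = (j - 2)/(j + 7*I)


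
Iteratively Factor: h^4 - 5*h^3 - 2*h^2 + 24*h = (h)*(h^3 - 5*h^2 - 2*h + 24) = h*(h - 4)*(h^2 - h - 6) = h*(h - 4)*(h - 3)*(h + 2)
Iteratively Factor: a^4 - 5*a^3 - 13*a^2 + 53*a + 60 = (a + 1)*(a^3 - 6*a^2 - 7*a + 60) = (a + 1)*(a + 3)*(a^2 - 9*a + 20) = (a - 5)*(a + 1)*(a + 3)*(a - 4)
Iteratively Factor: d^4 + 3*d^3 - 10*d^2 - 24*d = (d - 3)*(d^3 + 6*d^2 + 8*d) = d*(d - 3)*(d^2 + 6*d + 8) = d*(d - 3)*(d + 4)*(d + 2)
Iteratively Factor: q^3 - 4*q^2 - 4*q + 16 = (q + 2)*(q^2 - 6*q + 8) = (q - 2)*(q + 2)*(q - 4)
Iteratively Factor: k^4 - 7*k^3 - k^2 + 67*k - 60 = (k - 5)*(k^3 - 2*k^2 - 11*k + 12) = (k - 5)*(k + 3)*(k^2 - 5*k + 4) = (k - 5)*(k - 4)*(k + 3)*(k - 1)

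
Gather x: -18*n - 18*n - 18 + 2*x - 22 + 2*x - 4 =-36*n + 4*x - 44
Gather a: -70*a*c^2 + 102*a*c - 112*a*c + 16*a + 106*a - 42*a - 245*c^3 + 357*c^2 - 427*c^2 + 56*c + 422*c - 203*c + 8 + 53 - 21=a*(-70*c^2 - 10*c + 80) - 245*c^3 - 70*c^2 + 275*c + 40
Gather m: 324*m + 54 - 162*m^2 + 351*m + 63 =-162*m^2 + 675*m + 117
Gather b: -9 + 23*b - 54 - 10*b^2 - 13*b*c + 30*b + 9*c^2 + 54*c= -10*b^2 + b*(53 - 13*c) + 9*c^2 + 54*c - 63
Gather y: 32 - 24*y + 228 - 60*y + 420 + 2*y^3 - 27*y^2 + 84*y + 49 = 2*y^3 - 27*y^2 + 729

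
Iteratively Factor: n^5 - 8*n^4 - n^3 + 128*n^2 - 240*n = (n - 4)*(n^4 - 4*n^3 - 17*n^2 + 60*n) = (n - 4)*(n - 3)*(n^3 - n^2 - 20*n) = (n - 4)*(n - 3)*(n + 4)*(n^2 - 5*n) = n*(n - 4)*(n - 3)*(n + 4)*(n - 5)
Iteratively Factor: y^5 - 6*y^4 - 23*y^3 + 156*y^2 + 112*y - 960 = (y + 3)*(y^4 - 9*y^3 + 4*y^2 + 144*y - 320) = (y - 4)*(y + 3)*(y^3 - 5*y^2 - 16*y + 80) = (y - 5)*(y - 4)*(y + 3)*(y^2 - 16) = (y - 5)*(y - 4)*(y + 3)*(y + 4)*(y - 4)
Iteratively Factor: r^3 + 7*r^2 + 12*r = (r)*(r^2 + 7*r + 12) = r*(r + 4)*(r + 3)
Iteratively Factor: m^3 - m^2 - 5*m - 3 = (m + 1)*(m^2 - 2*m - 3) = (m - 3)*(m + 1)*(m + 1)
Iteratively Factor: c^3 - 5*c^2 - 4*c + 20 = (c + 2)*(c^2 - 7*c + 10) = (c - 2)*(c + 2)*(c - 5)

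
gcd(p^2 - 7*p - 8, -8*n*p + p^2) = 1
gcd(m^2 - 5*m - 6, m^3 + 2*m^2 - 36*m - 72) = m - 6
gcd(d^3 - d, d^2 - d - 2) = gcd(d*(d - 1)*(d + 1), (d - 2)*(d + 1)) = d + 1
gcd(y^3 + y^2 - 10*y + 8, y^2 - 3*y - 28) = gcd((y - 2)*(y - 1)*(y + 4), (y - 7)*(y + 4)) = y + 4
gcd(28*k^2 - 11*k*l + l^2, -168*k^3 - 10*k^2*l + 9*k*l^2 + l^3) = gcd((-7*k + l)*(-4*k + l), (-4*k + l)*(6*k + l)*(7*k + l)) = 4*k - l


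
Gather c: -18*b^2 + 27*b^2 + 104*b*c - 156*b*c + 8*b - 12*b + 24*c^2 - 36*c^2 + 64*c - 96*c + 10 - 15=9*b^2 - 4*b - 12*c^2 + c*(-52*b - 32) - 5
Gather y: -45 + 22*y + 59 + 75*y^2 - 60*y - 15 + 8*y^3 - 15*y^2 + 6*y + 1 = 8*y^3 + 60*y^2 - 32*y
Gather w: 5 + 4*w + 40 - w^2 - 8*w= -w^2 - 4*w + 45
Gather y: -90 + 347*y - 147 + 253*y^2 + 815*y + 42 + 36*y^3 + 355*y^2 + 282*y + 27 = 36*y^3 + 608*y^2 + 1444*y - 168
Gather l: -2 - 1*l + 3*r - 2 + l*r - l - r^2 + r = l*(r - 2) - r^2 + 4*r - 4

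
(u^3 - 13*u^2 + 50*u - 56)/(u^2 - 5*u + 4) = (u^2 - 9*u + 14)/(u - 1)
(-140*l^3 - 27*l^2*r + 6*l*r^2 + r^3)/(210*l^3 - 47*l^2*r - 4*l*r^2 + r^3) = (4*l + r)/(-6*l + r)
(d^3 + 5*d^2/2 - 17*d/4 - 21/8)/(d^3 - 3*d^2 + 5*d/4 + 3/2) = (d + 7/2)/(d - 2)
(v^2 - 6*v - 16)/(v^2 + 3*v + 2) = (v - 8)/(v + 1)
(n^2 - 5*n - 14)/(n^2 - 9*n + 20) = (n^2 - 5*n - 14)/(n^2 - 9*n + 20)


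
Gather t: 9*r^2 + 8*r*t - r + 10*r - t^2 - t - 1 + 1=9*r^2 + 9*r - t^2 + t*(8*r - 1)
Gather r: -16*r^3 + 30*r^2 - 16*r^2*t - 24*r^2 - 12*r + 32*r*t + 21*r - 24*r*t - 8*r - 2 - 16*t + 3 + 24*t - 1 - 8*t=-16*r^3 + r^2*(6 - 16*t) + r*(8*t + 1)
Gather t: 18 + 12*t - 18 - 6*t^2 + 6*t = -6*t^2 + 18*t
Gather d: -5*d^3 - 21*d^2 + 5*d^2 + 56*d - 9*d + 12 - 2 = -5*d^3 - 16*d^2 + 47*d + 10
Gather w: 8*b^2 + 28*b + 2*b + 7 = 8*b^2 + 30*b + 7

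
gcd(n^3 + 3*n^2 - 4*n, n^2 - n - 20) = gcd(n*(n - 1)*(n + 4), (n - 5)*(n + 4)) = n + 4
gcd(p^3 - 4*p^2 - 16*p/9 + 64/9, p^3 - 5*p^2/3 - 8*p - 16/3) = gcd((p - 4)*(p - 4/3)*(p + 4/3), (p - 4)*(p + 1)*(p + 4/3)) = p^2 - 8*p/3 - 16/3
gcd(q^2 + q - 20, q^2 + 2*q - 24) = q - 4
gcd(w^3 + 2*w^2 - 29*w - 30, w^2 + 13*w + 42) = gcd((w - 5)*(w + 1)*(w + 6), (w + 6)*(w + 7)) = w + 6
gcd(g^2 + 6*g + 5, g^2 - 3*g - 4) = g + 1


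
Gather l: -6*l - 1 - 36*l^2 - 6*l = -36*l^2 - 12*l - 1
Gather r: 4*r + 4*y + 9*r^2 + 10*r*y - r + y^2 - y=9*r^2 + r*(10*y + 3) + y^2 + 3*y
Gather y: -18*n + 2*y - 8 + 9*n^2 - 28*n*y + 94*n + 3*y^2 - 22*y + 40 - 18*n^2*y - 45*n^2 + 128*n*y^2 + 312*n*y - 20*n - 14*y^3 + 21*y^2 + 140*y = -36*n^2 + 56*n - 14*y^3 + y^2*(128*n + 24) + y*(-18*n^2 + 284*n + 120) + 32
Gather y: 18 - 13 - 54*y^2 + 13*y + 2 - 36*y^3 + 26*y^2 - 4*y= -36*y^3 - 28*y^2 + 9*y + 7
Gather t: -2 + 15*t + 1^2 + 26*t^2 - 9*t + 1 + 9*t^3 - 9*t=9*t^3 + 26*t^2 - 3*t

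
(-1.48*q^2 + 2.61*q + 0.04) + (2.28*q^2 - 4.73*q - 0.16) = 0.8*q^2 - 2.12*q - 0.12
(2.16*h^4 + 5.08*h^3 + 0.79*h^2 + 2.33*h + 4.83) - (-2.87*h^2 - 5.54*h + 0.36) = 2.16*h^4 + 5.08*h^3 + 3.66*h^2 + 7.87*h + 4.47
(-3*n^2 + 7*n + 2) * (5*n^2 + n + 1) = -15*n^4 + 32*n^3 + 14*n^2 + 9*n + 2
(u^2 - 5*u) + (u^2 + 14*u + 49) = 2*u^2 + 9*u + 49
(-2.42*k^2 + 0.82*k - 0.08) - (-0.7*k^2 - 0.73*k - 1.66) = -1.72*k^2 + 1.55*k + 1.58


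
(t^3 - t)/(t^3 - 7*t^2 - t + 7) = t/(t - 7)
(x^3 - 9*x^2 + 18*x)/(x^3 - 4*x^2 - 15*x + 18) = x*(x - 3)/(x^2 + 2*x - 3)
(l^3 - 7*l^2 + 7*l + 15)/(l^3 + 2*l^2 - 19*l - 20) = (l^2 - 8*l + 15)/(l^2 + l - 20)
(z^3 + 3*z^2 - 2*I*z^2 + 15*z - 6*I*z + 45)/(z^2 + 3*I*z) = z + 3 - 5*I - 15*I/z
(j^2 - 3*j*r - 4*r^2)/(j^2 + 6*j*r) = (j^2 - 3*j*r - 4*r^2)/(j*(j + 6*r))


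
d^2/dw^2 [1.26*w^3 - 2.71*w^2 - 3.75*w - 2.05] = 7.56*w - 5.42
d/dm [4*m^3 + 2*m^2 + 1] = 4*m*(3*m + 1)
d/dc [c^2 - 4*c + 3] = 2*c - 4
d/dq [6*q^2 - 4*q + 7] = 12*q - 4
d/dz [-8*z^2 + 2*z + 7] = 2 - 16*z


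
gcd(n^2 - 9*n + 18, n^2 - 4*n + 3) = n - 3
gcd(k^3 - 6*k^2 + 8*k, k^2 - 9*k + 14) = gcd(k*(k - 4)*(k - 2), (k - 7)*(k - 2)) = k - 2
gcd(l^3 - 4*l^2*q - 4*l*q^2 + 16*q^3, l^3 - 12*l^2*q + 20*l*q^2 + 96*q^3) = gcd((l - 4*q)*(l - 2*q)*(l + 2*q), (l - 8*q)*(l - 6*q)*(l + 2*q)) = l + 2*q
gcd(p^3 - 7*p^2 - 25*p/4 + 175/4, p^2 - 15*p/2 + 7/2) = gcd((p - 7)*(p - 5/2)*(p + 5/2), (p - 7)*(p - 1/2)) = p - 7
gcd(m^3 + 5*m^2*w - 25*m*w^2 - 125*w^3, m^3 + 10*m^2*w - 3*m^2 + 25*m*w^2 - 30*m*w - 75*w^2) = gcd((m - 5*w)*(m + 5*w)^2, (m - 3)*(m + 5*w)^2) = m^2 + 10*m*w + 25*w^2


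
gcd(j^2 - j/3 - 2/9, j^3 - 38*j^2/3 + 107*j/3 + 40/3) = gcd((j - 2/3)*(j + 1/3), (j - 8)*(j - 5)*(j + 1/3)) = j + 1/3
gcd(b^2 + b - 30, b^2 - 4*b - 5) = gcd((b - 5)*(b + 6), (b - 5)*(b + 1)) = b - 5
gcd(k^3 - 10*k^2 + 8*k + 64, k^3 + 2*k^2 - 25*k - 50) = k + 2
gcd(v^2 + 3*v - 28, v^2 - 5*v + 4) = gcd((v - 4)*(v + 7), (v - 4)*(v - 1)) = v - 4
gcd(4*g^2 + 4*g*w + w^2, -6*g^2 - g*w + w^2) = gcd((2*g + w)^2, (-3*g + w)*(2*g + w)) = 2*g + w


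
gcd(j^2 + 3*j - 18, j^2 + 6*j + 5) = 1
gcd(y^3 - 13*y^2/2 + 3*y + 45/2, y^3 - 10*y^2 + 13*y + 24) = y - 3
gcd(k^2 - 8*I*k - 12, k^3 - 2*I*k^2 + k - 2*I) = k - 2*I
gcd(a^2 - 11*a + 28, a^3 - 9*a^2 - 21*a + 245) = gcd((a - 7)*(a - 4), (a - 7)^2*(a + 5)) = a - 7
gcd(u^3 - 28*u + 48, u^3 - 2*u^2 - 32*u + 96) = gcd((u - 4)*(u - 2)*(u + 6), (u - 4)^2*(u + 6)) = u^2 + 2*u - 24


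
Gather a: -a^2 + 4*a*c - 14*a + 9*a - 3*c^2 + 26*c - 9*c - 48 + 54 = -a^2 + a*(4*c - 5) - 3*c^2 + 17*c + 6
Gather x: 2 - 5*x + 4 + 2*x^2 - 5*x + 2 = 2*x^2 - 10*x + 8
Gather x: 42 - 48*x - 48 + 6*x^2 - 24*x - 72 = 6*x^2 - 72*x - 78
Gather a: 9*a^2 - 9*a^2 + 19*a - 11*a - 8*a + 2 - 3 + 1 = 0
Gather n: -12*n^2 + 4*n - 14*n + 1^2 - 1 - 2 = -12*n^2 - 10*n - 2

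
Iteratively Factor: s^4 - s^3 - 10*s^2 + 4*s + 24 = (s + 2)*(s^3 - 3*s^2 - 4*s + 12) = (s - 3)*(s + 2)*(s^2 - 4) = (s - 3)*(s + 2)^2*(s - 2)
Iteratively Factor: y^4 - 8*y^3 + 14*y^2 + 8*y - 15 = (y - 1)*(y^3 - 7*y^2 + 7*y + 15) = (y - 3)*(y - 1)*(y^2 - 4*y - 5) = (y - 3)*(y - 1)*(y + 1)*(y - 5)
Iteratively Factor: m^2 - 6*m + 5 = (m - 5)*(m - 1)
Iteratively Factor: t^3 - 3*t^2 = (t)*(t^2 - 3*t) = t^2*(t - 3)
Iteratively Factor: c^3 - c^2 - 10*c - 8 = (c + 1)*(c^2 - 2*c - 8) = (c + 1)*(c + 2)*(c - 4)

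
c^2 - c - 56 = (c - 8)*(c + 7)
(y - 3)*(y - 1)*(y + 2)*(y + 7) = y^4 + 5*y^3 - 19*y^2 - 29*y + 42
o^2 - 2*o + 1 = (o - 1)^2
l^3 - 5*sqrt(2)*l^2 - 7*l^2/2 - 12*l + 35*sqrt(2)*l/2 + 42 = (l - 7/2)*(l - 6*sqrt(2))*(l + sqrt(2))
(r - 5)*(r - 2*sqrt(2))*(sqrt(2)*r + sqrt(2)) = sqrt(2)*r^3 - 4*sqrt(2)*r^2 - 4*r^2 - 5*sqrt(2)*r + 16*r + 20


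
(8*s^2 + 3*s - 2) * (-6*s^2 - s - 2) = -48*s^4 - 26*s^3 - 7*s^2 - 4*s + 4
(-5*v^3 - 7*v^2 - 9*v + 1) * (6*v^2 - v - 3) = -30*v^5 - 37*v^4 - 32*v^3 + 36*v^2 + 26*v - 3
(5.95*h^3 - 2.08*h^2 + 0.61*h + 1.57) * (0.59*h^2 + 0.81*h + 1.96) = 3.5105*h^5 + 3.5923*h^4 + 10.3371*h^3 - 2.6564*h^2 + 2.4673*h + 3.0772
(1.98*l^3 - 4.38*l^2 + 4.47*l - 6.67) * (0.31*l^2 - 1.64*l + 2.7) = 0.6138*l^5 - 4.605*l^4 + 13.9149*l^3 - 21.2245*l^2 + 23.0078*l - 18.009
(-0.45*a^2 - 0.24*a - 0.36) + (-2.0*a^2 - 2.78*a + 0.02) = -2.45*a^2 - 3.02*a - 0.34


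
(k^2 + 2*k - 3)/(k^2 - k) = (k + 3)/k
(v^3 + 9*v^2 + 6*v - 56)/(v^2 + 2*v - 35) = (v^2 + 2*v - 8)/(v - 5)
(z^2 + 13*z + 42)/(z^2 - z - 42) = (z + 7)/(z - 7)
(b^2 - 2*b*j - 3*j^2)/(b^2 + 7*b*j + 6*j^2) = (b - 3*j)/(b + 6*j)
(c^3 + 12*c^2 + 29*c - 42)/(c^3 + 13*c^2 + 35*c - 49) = (c + 6)/(c + 7)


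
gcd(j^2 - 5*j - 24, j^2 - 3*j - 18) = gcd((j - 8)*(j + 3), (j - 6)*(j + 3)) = j + 3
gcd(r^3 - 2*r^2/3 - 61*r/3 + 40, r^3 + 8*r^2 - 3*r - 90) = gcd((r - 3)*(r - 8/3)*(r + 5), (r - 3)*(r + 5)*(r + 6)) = r^2 + 2*r - 15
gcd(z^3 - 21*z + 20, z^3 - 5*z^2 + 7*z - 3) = z - 1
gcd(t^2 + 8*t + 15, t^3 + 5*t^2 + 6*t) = t + 3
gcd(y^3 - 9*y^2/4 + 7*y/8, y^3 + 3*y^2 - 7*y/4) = y^2 - y/2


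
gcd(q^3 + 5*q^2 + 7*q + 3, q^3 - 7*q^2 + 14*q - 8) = 1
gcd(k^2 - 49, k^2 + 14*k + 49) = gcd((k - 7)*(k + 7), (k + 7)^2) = k + 7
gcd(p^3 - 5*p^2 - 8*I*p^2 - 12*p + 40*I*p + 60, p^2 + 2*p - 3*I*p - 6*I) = 1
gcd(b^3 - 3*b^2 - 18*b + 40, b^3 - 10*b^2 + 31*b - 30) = b^2 - 7*b + 10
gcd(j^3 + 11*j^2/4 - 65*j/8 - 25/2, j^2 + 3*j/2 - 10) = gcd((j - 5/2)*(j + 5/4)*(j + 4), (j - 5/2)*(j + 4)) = j^2 + 3*j/2 - 10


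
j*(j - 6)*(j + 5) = j^3 - j^2 - 30*j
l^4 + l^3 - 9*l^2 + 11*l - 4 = (l - 1)^3*(l + 4)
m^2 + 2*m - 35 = (m - 5)*(m + 7)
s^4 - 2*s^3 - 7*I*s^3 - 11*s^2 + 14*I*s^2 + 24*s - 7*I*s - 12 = (s - 1)^2*(s - 4*I)*(s - 3*I)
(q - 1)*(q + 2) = q^2 + q - 2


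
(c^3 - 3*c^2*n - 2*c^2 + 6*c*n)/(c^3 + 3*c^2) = (c^2 - 3*c*n - 2*c + 6*n)/(c*(c + 3))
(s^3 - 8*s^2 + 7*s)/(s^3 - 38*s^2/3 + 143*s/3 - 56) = 3*s*(s - 1)/(3*s^2 - 17*s + 24)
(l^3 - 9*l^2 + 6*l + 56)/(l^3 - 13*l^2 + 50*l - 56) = (l + 2)/(l - 2)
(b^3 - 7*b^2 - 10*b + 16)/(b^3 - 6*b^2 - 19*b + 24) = (b + 2)/(b + 3)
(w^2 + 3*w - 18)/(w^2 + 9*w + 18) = (w - 3)/(w + 3)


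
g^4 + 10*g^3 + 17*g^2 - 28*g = g*(g - 1)*(g + 4)*(g + 7)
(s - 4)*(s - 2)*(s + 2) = s^3 - 4*s^2 - 4*s + 16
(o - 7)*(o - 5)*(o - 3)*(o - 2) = o^4 - 17*o^3 + 101*o^2 - 247*o + 210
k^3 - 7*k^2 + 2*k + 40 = (k - 5)*(k - 4)*(k + 2)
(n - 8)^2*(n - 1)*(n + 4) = n^4 - 13*n^3 + 12*n^2 + 256*n - 256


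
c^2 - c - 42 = (c - 7)*(c + 6)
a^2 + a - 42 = (a - 6)*(a + 7)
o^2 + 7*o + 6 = (o + 1)*(o + 6)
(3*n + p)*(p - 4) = 3*n*p - 12*n + p^2 - 4*p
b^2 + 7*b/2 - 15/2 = (b - 3/2)*(b + 5)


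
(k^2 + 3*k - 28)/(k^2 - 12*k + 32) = (k + 7)/(k - 8)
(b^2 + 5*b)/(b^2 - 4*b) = (b + 5)/(b - 4)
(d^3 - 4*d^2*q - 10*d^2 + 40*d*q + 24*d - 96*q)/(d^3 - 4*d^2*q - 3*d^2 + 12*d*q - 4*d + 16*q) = (d - 6)/(d + 1)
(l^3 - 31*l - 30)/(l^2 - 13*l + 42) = (l^2 + 6*l + 5)/(l - 7)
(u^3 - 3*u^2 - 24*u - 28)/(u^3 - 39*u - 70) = (u + 2)/(u + 5)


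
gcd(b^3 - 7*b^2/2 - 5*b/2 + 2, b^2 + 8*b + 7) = b + 1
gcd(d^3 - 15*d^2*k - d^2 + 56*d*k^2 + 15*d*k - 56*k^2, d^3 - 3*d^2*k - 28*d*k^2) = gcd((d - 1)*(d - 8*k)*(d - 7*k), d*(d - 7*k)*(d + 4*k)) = d - 7*k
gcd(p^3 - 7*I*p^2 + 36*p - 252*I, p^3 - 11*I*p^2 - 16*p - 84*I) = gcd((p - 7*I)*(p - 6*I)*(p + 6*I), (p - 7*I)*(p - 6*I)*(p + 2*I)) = p^2 - 13*I*p - 42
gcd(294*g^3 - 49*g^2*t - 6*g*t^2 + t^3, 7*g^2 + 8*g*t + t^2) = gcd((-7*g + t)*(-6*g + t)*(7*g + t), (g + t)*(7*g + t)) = 7*g + t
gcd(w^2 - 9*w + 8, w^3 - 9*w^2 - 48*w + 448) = w - 8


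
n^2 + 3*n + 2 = (n + 1)*(n + 2)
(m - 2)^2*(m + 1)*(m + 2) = m^4 - m^3 - 6*m^2 + 4*m + 8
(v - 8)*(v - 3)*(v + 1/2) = v^3 - 21*v^2/2 + 37*v/2 + 12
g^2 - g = g*(g - 1)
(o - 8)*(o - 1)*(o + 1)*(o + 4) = o^4 - 4*o^3 - 33*o^2 + 4*o + 32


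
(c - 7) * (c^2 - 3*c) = c^3 - 10*c^2 + 21*c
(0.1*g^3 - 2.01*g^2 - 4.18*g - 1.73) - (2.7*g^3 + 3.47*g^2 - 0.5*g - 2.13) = -2.6*g^3 - 5.48*g^2 - 3.68*g + 0.4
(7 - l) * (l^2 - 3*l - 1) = -l^3 + 10*l^2 - 20*l - 7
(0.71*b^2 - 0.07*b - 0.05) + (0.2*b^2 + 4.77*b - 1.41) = 0.91*b^2 + 4.7*b - 1.46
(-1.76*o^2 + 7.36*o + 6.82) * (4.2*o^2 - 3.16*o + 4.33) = -7.392*o^4 + 36.4736*o^3 - 2.2344*o^2 + 10.3176*o + 29.5306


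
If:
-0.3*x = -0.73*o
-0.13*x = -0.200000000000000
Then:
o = 0.63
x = 1.54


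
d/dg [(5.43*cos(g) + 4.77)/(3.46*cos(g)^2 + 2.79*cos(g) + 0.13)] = (18.7878*cos(g)^2 + 33.0084*cos(g) + 12.6024)*sin(g)/(11.9716*cos(g)^4 + 19.3068*cos(g)^3 + 8.6837*cos(g)^2 + 0.7254*cos(g) + 0.0169)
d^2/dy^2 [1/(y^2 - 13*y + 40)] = 2*(-y^2 + 13*y + (2*y - 13)^2 - 40)/(y^2 - 13*y + 40)^3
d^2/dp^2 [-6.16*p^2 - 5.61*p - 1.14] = -12.3200000000000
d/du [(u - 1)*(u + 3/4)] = 2*u - 1/4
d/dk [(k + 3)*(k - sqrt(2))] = 2*k - sqrt(2) + 3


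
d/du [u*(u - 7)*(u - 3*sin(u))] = -u*(u - 7)*(3*cos(u) - 1) + u*(u - 3*sin(u)) + (u - 7)*(u - 3*sin(u))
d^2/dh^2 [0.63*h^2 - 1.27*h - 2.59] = 1.26000000000000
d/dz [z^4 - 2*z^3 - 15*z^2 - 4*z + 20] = 4*z^3 - 6*z^2 - 30*z - 4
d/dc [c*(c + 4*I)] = 2*c + 4*I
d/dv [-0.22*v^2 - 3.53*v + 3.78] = -0.44*v - 3.53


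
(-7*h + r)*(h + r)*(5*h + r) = -35*h^3 - 37*h^2*r - h*r^2 + r^3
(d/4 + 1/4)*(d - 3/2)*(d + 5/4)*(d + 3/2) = d^4/4 + 9*d^3/16 - d^2/4 - 81*d/64 - 45/64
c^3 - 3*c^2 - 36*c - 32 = (c - 8)*(c + 1)*(c + 4)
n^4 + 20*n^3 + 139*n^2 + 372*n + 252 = (n + 1)*(n + 6)^2*(n + 7)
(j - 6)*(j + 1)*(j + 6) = j^3 + j^2 - 36*j - 36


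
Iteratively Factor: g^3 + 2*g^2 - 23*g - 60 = (g + 4)*(g^2 - 2*g - 15) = (g + 3)*(g + 4)*(g - 5)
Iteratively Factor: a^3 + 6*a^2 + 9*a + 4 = (a + 4)*(a^2 + 2*a + 1) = (a + 1)*(a + 4)*(a + 1)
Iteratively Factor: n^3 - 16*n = (n + 4)*(n^2 - 4*n) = (n - 4)*(n + 4)*(n)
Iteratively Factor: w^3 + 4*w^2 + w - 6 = (w + 2)*(w^2 + 2*w - 3) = (w + 2)*(w + 3)*(w - 1)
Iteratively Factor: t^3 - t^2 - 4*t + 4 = (t + 2)*(t^2 - 3*t + 2) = (t - 1)*(t + 2)*(t - 2)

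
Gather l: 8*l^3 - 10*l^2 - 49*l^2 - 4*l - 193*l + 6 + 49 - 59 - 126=8*l^3 - 59*l^2 - 197*l - 130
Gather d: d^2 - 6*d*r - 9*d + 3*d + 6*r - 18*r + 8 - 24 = d^2 + d*(-6*r - 6) - 12*r - 16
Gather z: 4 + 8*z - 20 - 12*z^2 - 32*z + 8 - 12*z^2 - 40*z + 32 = -24*z^2 - 64*z + 24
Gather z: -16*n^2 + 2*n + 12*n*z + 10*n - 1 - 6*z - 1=-16*n^2 + 12*n + z*(12*n - 6) - 2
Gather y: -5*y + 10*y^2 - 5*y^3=-5*y^3 + 10*y^2 - 5*y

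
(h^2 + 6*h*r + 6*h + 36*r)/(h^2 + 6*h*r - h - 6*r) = (h + 6)/(h - 1)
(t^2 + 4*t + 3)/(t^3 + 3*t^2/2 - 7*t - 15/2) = 2/(2*t - 5)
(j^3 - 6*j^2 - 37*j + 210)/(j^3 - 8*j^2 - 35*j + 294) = (j - 5)/(j - 7)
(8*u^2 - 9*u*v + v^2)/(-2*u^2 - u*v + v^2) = (-8*u^2 + 9*u*v - v^2)/(2*u^2 + u*v - v^2)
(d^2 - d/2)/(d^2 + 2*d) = (d - 1/2)/(d + 2)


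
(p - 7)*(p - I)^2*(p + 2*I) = p^4 - 7*p^3 + 3*p^2 - 21*p - 2*I*p + 14*I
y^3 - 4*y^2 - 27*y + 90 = (y - 6)*(y - 3)*(y + 5)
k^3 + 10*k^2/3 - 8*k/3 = k*(k - 2/3)*(k + 4)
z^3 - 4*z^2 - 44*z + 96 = (z - 8)*(z - 2)*(z + 6)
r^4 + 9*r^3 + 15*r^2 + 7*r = r*(r + 1)^2*(r + 7)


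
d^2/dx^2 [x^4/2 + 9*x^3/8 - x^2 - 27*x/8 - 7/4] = 6*x^2 + 27*x/4 - 2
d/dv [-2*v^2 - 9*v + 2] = -4*v - 9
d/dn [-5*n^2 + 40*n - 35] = 40 - 10*n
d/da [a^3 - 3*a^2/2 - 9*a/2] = 3*a^2 - 3*a - 9/2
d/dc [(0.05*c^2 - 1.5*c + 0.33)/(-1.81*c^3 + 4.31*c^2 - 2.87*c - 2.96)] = (0.0905*c^4 - 5.43*c^3 + 8.1134*c^2 - 3.1406*c + 5.3871)/(3.2761*c^6 - 15.6022*c^5 + 28.9655*c^4 - 14.0242*c^3 - 17.2783*c^2 + 16.9904*c + 8.7616)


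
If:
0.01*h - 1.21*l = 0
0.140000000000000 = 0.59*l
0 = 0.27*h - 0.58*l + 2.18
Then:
No Solution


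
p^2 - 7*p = p*(p - 7)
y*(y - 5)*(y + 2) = y^3 - 3*y^2 - 10*y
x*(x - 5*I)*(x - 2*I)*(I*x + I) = I*x^4 + 7*x^3 + I*x^3 + 7*x^2 - 10*I*x^2 - 10*I*x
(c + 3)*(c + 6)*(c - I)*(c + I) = c^4 + 9*c^3 + 19*c^2 + 9*c + 18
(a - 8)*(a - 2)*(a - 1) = a^3 - 11*a^2 + 26*a - 16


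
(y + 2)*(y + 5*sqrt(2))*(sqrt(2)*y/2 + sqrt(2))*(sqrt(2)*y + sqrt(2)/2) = y^4 + 9*y^3/2 + 5*sqrt(2)*y^3 + 6*y^2 + 45*sqrt(2)*y^2/2 + 2*y + 30*sqrt(2)*y + 10*sqrt(2)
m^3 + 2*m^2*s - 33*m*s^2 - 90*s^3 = (m - 6*s)*(m + 3*s)*(m + 5*s)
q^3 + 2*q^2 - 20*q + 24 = (q - 2)^2*(q + 6)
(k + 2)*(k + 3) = k^2 + 5*k + 6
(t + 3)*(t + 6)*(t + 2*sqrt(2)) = t^3 + 2*sqrt(2)*t^2 + 9*t^2 + 18*t + 18*sqrt(2)*t + 36*sqrt(2)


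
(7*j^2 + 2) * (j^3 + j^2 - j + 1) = 7*j^5 + 7*j^4 - 5*j^3 + 9*j^2 - 2*j + 2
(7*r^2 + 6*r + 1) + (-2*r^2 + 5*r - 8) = 5*r^2 + 11*r - 7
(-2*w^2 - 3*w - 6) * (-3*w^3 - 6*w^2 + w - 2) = 6*w^5 + 21*w^4 + 34*w^3 + 37*w^2 + 12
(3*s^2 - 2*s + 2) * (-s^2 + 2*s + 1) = -3*s^4 + 8*s^3 - 3*s^2 + 2*s + 2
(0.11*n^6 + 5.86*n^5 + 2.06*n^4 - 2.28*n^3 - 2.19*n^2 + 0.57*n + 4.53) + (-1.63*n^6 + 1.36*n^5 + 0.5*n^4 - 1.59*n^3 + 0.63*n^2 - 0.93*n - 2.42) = -1.52*n^6 + 7.22*n^5 + 2.56*n^4 - 3.87*n^3 - 1.56*n^2 - 0.36*n + 2.11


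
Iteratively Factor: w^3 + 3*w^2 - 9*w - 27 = (w + 3)*(w^2 - 9) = (w + 3)^2*(w - 3)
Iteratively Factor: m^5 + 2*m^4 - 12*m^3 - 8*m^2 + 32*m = (m + 4)*(m^4 - 2*m^3 - 4*m^2 + 8*m) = (m - 2)*(m + 4)*(m^3 - 4*m) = (m - 2)*(m + 2)*(m + 4)*(m^2 - 2*m) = (m - 2)^2*(m + 2)*(m + 4)*(m)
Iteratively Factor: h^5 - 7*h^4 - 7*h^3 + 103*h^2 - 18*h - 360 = (h - 4)*(h^4 - 3*h^3 - 19*h^2 + 27*h + 90) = (h - 5)*(h - 4)*(h^3 + 2*h^2 - 9*h - 18) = (h - 5)*(h - 4)*(h + 2)*(h^2 - 9) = (h - 5)*(h - 4)*(h - 3)*(h + 2)*(h + 3)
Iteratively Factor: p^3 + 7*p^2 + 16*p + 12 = (p + 2)*(p^2 + 5*p + 6) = (p + 2)*(p + 3)*(p + 2)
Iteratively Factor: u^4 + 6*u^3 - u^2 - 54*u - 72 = (u - 3)*(u^3 + 9*u^2 + 26*u + 24) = (u - 3)*(u + 4)*(u^2 + 5*u + 6) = (u - 3)*(u + 3)*(u + 4)*(u + 2)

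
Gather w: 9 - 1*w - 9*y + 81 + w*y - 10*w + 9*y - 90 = w*(y - 11)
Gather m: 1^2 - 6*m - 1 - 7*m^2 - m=-7*m^2 - 7*m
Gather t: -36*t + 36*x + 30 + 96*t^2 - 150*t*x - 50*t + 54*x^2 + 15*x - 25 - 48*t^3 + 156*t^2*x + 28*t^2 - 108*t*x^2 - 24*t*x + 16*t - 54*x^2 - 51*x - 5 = -48*t^3 + t^2*(156*x + 124) + t*(-108*x^2 - 174*x - 70)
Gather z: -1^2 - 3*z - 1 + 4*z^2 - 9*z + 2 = 4*z^2 - 12*z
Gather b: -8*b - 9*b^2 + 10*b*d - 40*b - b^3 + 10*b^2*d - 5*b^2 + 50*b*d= -b^3 + b^2*(10*d - 14) + b*(60*d - 48)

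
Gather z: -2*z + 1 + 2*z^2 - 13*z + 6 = 2*z^2 - 15*z + 7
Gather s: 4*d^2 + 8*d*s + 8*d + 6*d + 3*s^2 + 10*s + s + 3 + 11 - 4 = 4*d^2 + 14*d + 3*s^2 + s*(8*d + 11) + 10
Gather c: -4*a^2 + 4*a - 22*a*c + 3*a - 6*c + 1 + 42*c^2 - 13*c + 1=-4*a^2 + 7*a + 42*c^2 + c*(-22*a - 19) + 2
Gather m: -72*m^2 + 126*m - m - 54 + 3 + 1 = -72*m^2 + 125*m - 50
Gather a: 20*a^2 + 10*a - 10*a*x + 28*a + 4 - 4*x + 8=20*a^2 + a*(38 - 10*x) - 4*x + 12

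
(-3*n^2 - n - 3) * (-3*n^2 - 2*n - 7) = 9*n^4 + 9*n^3 + 32*n^2 + 13*n + 21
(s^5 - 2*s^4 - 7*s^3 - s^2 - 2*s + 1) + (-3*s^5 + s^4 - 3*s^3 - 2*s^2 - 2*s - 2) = -2*s^5 - s^4 - 10*s^3 - 3*s^2 - 4*s - 1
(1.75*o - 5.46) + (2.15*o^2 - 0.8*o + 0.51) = 2.15*o^2 + 0.95*o - 4.95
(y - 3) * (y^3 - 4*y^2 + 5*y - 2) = y^4 - 7*y^3 + 17*y^2 - 17*y + 6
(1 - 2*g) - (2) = -2*g - 1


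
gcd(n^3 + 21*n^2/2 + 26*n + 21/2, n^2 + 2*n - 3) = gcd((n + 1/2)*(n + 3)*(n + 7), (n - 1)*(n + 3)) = n + 3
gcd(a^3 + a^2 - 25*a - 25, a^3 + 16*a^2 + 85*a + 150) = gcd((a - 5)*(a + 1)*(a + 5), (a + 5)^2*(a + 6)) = a + 5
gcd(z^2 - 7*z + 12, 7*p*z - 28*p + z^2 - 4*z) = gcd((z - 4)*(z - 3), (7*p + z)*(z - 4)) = z - 4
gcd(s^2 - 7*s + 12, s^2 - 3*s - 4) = s - 4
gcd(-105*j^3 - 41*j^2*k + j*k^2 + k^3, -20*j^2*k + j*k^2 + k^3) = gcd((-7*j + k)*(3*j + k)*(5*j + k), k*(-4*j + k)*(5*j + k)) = 5*j + k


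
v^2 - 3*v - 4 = (v - 4)*(v + 1)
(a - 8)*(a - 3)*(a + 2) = a^3 - 9*a^2 + 2*a + 48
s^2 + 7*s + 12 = (s + 3)*(s + 4)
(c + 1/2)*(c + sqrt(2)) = c^2 + c/2 + sqrt(2)*c + sqrt(2)/2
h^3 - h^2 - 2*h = h*(h - 2)*(h + 1)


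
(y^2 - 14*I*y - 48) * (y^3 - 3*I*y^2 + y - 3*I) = y^5 - 17*I*y^4 - 89*y^3 + 127*I*y^2 - 90*y + 144*I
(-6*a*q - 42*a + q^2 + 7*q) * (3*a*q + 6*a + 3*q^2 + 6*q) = -18*a^2*q^2 - 162*a^2*q - 252*a^2 - 15*a*q^3 - 135*a*q^2 - 210*a*q + 3*q^4 + 27*q^3 + 42*q^2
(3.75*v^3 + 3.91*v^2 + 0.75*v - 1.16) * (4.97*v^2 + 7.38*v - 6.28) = 18.6375*v^5 + 47.1077*v^4 + 9.0333*v^3 - 24.785*v^2 - 13.2708*v + 7.2848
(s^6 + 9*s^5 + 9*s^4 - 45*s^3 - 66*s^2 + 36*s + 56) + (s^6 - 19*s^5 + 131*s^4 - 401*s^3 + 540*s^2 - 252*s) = 2*s^6 - 10*s^5 + 140*s^4 - 446*s^3 + 474*s^2 - 216*s + 56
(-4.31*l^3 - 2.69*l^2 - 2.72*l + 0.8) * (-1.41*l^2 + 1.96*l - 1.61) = 6.0771*l^5 - 4.6547*l^4 + 5.5019*l^3 - 2.1283*l^2 + 5.9472*l - 1.288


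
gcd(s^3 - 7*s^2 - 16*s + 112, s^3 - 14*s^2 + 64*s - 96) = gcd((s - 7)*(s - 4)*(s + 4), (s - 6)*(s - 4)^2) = s - 4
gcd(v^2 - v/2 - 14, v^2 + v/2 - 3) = 1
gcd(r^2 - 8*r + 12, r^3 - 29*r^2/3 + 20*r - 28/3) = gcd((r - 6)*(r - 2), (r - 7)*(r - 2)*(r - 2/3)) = r - 2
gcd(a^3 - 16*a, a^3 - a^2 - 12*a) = a^2 - 4*a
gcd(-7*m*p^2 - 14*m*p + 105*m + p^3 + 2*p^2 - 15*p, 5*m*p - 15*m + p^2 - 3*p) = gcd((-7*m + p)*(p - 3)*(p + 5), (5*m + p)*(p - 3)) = p - 3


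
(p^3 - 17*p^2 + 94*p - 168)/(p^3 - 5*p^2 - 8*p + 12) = (p^2 - 11*p + 28)/(p^2 + p - 2)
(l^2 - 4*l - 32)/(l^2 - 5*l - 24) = (l + 4)/(l + 3)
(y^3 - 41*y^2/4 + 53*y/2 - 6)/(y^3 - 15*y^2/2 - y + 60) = (4*y - 1)/(2*(2*y + 5))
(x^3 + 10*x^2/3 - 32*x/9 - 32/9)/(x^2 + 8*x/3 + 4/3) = (3*x^2 + 8*x - 16)/(3*(x + 2))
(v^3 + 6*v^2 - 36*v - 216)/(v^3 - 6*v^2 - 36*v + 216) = (v + 6)/(v - 6)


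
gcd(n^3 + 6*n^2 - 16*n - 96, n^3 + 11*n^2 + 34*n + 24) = n^2 + 10*n + 24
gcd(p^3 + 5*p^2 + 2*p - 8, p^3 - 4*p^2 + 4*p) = 1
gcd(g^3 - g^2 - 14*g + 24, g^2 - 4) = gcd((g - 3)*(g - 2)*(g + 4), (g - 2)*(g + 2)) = g - 2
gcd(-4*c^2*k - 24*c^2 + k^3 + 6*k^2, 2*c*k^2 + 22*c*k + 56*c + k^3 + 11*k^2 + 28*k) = 2*c + k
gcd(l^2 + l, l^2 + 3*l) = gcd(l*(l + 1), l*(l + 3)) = l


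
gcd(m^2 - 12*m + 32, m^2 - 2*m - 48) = m - 8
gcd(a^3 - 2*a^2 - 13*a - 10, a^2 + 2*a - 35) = a - 5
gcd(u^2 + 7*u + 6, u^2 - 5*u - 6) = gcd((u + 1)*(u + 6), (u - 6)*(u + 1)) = u + 1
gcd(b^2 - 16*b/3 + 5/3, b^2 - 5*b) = b - 5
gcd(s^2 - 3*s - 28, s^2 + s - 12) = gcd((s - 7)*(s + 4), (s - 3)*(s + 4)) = s + 4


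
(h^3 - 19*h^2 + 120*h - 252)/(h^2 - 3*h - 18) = (h^2 - 13*h + 42)/(h + 3)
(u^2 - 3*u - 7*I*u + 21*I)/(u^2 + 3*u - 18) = (u - 7*I)/(u + 6)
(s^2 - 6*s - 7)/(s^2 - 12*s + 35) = (s + 1)/(s - 5)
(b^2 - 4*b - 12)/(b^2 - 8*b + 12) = (b + 2)/(b - 2)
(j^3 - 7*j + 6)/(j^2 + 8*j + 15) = (j^2 - 3*j + 2)/(j + 5)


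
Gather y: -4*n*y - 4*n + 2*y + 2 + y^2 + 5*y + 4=-4*n + y^2 + y*(7 - 4*n) + 6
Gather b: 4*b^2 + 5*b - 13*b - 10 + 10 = 4*b^2 - 8*b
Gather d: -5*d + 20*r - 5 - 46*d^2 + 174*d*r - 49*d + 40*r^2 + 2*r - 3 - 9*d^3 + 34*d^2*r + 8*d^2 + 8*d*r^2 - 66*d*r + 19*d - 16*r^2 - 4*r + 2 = -9*d^3 + d^2*(34*r - 38) + d*(8*r^2 + 108*r - 35) + 24*r^2 + 18*r - 6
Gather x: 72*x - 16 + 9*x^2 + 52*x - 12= 9*x^2 + 124*x - 28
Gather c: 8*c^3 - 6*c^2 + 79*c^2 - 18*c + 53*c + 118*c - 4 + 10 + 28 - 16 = 8*c^3 + 73*c^2 + 153*c + 18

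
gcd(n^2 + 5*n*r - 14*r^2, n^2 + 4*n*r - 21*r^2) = n + 7*r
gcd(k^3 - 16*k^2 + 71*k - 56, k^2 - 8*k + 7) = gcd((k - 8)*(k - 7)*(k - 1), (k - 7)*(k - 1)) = k^2 - 8*k + 7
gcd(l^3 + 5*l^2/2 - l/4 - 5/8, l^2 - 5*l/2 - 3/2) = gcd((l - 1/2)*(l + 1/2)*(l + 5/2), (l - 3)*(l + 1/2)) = l + 1/2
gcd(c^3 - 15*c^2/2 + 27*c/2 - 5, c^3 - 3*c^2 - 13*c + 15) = c - 5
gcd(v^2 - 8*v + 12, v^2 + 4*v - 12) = v - 2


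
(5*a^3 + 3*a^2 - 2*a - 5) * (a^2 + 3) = 5*a^5 + 3*a^4 + 13*a^3 + 4*a^2 - 6*a - 15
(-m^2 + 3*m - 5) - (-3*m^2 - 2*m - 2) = 2*m^2 + 5*m - 3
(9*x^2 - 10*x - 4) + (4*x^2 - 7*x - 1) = 13*x^2 - 17*x - 5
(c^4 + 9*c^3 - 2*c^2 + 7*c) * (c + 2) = c^5 + 11*c^4 + 16*c^3 + 3*c^2 + 14*c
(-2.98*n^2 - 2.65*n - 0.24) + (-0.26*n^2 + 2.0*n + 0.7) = -3.24*n^2 - 0.65*n + 0.46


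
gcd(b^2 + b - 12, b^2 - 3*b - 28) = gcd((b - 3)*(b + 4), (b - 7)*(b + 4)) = b + 4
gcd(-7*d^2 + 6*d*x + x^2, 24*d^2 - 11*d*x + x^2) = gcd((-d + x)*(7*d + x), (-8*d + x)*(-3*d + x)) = 1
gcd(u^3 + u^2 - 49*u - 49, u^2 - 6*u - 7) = u^2 - 6*u - 7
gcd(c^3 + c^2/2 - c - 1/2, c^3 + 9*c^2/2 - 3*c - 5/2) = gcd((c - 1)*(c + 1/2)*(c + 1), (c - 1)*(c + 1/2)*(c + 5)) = c^2 - c/2 - 1/2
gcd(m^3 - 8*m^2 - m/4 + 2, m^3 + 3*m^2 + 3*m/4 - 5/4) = m - 1/2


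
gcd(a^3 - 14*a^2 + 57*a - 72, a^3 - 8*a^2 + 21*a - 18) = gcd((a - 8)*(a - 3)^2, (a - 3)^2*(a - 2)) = a^2 - 6*a + 9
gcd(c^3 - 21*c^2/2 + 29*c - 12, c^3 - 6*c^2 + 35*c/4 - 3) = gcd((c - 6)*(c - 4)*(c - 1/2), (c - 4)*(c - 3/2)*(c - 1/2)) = c^2 - 9*c/2 + 2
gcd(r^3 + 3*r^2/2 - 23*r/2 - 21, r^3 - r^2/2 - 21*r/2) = r^2 - r/2 - 21/2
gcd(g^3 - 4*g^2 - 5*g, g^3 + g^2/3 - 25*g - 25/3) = g - 5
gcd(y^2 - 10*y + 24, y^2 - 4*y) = y - 4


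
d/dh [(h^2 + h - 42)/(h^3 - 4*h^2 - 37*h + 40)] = (-h^4 - 2*h^3 + 93*h^2 - 256*h - 1514)/(h^6 - 8*h^5 - 58*h^4 + 376*h^3 + 1049*h^2 - 2960*h + 1600)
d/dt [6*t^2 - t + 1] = 12*t - 1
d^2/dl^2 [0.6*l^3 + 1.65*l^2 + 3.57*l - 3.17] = 3.6*l + 3.3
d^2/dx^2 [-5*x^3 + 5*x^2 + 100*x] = 10 - 30*x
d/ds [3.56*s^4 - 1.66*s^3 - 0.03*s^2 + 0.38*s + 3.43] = 14.24*s^3 - 4.98*s^2 - 0.06*s + 0.38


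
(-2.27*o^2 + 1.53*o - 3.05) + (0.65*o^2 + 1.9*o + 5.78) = -1.62*o^2 + 3.43*o + 2.73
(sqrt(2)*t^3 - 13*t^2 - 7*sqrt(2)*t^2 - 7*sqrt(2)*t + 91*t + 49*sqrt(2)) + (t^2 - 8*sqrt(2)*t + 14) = sqrt(2)*t^3 - 12*t^2 - 7*sqrt(2)*t^2 - 15*sqrt(2)*t + 91*t + 14 + 49*sqrt(2)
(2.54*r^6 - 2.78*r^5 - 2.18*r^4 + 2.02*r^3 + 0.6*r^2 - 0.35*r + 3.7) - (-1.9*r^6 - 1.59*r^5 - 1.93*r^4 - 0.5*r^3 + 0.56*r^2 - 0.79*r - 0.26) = 4.44*r^6 - 1.19*r^5 - 0.25*r^4 + 2.52*r^3 + 0.0399999999999999*r^2 + 0.44*r + 3.96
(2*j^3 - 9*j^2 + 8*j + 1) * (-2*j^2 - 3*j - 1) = -4*j^5 + 12*j^4 + 9*j^3 - 17*j^2 - 11*j - 1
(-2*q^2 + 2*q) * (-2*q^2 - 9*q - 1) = 4*q^4 + 14*q^3 - 16*q^2 - 2*q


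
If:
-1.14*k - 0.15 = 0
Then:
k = -0.13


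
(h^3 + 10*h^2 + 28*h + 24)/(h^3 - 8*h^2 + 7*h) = (h^3 + 10*h^2 + 28*h + 24)/(h*(h^2 - 8*h + 7))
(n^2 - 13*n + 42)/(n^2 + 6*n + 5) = (n^2 - 13*n + 42)/(n^2 + 6*n + 5)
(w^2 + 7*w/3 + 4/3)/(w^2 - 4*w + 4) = (3*w^2 + 7*w + 4)/(3*(w^2 - 4*w + 4))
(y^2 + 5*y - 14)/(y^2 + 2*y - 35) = (y - 2)/(y - 5)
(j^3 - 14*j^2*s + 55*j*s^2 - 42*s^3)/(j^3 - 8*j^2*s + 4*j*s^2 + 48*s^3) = (-j^2 + 8*j*s - 7*s^2)/(-j^2 + 2*j*s + 8*s^2)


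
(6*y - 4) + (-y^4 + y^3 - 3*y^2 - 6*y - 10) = -y^4 + y^3 - 3*y^2 - 14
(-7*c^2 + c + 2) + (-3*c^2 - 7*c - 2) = -10*c^2 - 6*c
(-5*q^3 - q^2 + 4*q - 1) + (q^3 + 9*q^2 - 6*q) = -4*q^3 + 8*q^2 - 2*q - 1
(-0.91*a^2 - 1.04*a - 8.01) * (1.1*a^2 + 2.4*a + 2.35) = -1.001*a^4 - 3.328*a^3 - 13.4455*a^2 - 21.668*a - 18.8235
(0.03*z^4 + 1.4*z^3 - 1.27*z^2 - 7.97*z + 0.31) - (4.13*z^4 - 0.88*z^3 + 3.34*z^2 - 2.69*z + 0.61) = -4.1*z^4 + 2.28*z^3 - 4.61*z^2 - 5.28*z - 0.3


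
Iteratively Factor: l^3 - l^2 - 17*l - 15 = (l + 3)*(l^2 - 4*l - 5) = (l - 5)*(l + 3)*(l + 1)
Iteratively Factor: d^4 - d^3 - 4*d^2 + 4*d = (d + 2)*(d^3 - 3*d^2 + 2*d) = (d - 2)*(d + 2)*(d^2 - d) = (d - 2)*(d - 1)*(d + 2)*(d)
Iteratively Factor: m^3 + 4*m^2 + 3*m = (m)*(m^2 + 4*m + 3) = m*(m + 3)*(m + 1)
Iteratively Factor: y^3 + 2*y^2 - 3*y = (y + 3)*(y^2 - y) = (y - 1)*(y + 3)*(y)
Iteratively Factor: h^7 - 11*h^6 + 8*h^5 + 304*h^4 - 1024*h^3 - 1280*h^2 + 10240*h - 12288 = (h - 4)*(h^6 - 7*h^5 - 20*h^4 + 224*h^3 - 128*h^2 - 1792*h + 3072) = (h - 4)*(h + 4)*(h^5 - 11*h^4 + 24*h^3 + 128*h^2 - 640*h + 768) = (h - 4)^2*(h + 4)*(h^4 - 7*h^3 - 4*h^2 + 112*h - 192) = (h - 4)^2*(h - 3)*(h + 4)*(h^3 - 4*h^2 - 16*h + 64) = (h - 4)^2*(h - 3)*(h + 4)^2*(h^2 - 8*h + 16) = (h - 4)^3*(h - 3)*(h + 4)^2*(h - 4)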